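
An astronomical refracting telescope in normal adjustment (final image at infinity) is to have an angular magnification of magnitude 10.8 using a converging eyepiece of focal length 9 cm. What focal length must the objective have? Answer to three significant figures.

97.2 cm

|M| = f_obj/|f_eye|, so f_obj = |M| x |f_eye| = 10.8 x 9 = 97.200 cm.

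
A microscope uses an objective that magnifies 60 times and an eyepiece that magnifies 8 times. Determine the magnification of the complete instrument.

480

The overall magnification of a compound microscope is the product of the objective and eyepiece magnifications:
M = M_obj x M_eye = 60 x 8 = 480.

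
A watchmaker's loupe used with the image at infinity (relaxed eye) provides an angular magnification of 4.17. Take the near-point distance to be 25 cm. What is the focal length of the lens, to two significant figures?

6.0 cm

For the image at infinity, M = D/f.
f = D/M = 25/4.17 = 5.995 cm.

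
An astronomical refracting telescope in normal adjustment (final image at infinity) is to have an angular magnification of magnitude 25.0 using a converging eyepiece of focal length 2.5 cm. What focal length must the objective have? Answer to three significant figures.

62.5 cm

|M| = f_obj/|f_eye|, so f_obj = |M| x |f_eye| = 25.0 x 2.5 = 62.500 cm.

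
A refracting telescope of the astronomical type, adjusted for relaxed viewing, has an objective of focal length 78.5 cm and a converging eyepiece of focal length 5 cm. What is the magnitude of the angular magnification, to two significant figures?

|M| = f_obj/|f_eye| = 78.5/5 = 15.700.

16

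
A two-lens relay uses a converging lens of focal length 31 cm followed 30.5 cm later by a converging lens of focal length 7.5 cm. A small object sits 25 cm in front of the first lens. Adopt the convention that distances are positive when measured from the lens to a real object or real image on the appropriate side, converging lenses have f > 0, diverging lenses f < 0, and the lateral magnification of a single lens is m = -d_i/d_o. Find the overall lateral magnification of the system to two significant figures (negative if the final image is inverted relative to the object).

Applying the thin-lens equation to the first lens, 1/31 = 1/25 + 1/d_i1, which gives d_i1 = -129.167 cm.
Its lateral magnification is m_1 = -d_i1/d_o1 = -(-129.167)/25 = 5.1667.
The intermediate image is virtual, 129.167 cm to the left of lens 1, so d_o2 = L - d_i1 = 30.5 - (-129.167) = 159.667 cm.
Applying the thin-lens equation again with f_2 = 7.5 cm and d_o2 = 159.667 cm gives d_i2 = 7.870 cm.
m_2 = -(7.870)/(159.667) = -0.0493.
Overall magnification: m = m_1 m_2 = -0.2547.

-0.25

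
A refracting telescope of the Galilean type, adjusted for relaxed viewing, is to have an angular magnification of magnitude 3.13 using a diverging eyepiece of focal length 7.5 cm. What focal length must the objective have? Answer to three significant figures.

|M| = f_obj/|f_eye|, so f_obj = |M| x |f_eye| = 3.13 x 7.5 = 23.475 cm.

23.5 cm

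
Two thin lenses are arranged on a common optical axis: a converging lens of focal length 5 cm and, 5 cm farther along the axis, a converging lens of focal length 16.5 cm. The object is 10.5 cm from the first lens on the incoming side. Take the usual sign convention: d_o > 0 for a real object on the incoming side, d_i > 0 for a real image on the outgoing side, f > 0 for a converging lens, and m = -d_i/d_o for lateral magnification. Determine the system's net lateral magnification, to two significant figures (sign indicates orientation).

-0.71

Lens 1: 1/d_i1 = 1/f_1 - 1/d_o1 = 1/5 - 1/10.5 = 0.10476 cm^-1, so d_i1 = 9.545 cm.
m_1 = -(9.545)/10.5 = -0.9091.
This image would form 9.545 cm past lens 1, i.e. 4.545 cm beyond lens 2, so it is a virtual object for lens 2: d_o2 = 5 - 9.545 = -4.545 cm.
Lens 2: 1/d_i2 = 1/f_2 - 1/d_o2 = 1/16.5 - 1/(-4.545) = 0.28061 cm^-1, so d_i2 = 3.564 cm.
m_2 = -(3.564)/(-4.545) = 0.7840.
Total m = m_1 x m_2 = (-0.9091)(0.7840) = -0.7127.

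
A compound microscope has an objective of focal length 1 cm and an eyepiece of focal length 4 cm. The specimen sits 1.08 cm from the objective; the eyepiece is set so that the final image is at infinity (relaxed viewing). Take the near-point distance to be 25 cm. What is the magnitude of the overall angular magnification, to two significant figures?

Objective: 1/d_i = 1/f_obj - 1/d_o = 1/1 - 1/1.08 = 0.07407 cm^-1, so d_i = 13.500 cm.
m_obj = -d_i/d_o = -13.500/1.08 = -12.500.
Eyepiece angular magnification (image at infinity): M_eye = D/f_e = 25/4 = 6.250.
Overall M = m_obj x M_eye = (-12.500)(6.250) = -78.12.
|M| = 78.12.

78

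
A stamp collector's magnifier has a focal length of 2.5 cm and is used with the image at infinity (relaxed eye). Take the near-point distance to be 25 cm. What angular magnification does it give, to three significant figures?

10.0

M = D/f = 25/2.5 = 10.000.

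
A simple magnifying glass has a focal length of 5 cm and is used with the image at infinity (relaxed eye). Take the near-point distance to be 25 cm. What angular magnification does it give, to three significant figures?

M = D/f = 25/5 = 5.000.

5.00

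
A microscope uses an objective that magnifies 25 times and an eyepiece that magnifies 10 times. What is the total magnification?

The overall magnification of a compound microscope is the product of the objective and eyepiece magnifications:
M = M_obj x M_eye = 25 x 10 = 250.

250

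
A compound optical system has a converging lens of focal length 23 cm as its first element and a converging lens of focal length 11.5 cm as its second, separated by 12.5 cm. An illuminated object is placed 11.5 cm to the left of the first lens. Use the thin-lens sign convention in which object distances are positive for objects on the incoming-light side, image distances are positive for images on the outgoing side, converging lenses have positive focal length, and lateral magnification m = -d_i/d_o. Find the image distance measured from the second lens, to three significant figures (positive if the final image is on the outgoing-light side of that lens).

17.0 cm

First lens: d_i1 = 1/(1/23 - 1/11.5) = -23.000 cm.
With d_i1 < 0 the first image is virtual and lies on the object side; the object distance for lens 2 is d_o2 = 12.5 - (-23.000) = 35.500 cm.
Second lens: d_i2 = 1/(1/11.5 - 1/(35.500)) = 17.010 cm.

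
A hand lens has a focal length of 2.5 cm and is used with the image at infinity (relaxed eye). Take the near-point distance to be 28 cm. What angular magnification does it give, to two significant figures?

11

M = D/f = 28/2.5 = 11.200.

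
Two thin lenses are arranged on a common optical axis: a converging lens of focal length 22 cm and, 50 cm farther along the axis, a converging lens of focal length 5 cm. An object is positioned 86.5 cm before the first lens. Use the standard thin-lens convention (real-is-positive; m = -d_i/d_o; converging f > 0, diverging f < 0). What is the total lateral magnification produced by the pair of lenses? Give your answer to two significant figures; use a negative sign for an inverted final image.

0.11

Lens 1: 1/d_i1 = 1/f_1 - 1/d_o1 = 1/22 - 1/86.5 = 0.03389 cm^-1, so d_i1 = 29.504 cm.
m_1 = -(29.504)/86.5 = -0.3411.
The intermediate image is 29.504 cm to the right of lens 1, so d_o2 = L - d_i1 = 50 - 29.504 = 20.496 cm.
Lens 2: 1/d_i2 = 1/f_2 - 1/d_o2 = 1/5 - 1/(20.496) = 0.15121 cm^-1, so d_i2 = 6.613 cm.
m_2 = -(6.613)/(20.496) = -0.3227.
The system's lateral magnification is m_1 m_2 = (-0.3411)(-0.3227) = 0.1101.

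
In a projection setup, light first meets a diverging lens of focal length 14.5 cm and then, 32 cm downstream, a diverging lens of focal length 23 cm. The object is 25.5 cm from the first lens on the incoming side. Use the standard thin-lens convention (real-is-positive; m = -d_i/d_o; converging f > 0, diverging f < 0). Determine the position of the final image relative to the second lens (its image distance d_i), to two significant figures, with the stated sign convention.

Applying the thin-lens equation to the first lens, 1/(-14.5) = 1/25.5 + 1/d_i1, which gives d_i1 = -9.244 cm.
With d_i1 < 0 the first image is virtual and lies on the object side; the object distance for lens 2 is d_o2 = 32 - (-9.244) = 41.244 cm.
Applying the thin-lens equation again with f_2 = -23 cm and d_o2 = 41.244 cm gives d_i2 = -14.766 cm.

-15 cm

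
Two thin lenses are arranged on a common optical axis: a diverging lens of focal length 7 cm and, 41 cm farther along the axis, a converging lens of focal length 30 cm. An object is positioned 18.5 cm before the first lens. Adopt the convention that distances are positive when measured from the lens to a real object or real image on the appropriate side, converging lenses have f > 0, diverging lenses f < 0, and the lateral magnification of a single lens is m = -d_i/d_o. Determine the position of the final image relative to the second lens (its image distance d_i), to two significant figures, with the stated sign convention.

First lens: d_i1 = 1/(1/(-7) - 1/18.5) = -5.078 cm.
With d_i1 < 0 the first image is virtual and lies on the object side; the object distance for lens 2 is d_o2 = 41 - (-5.078) = 46.078 cm.
Second lens: d_i2 = 1/(1/30 - 1/(46.078)) = 85.976 cm.

86 cm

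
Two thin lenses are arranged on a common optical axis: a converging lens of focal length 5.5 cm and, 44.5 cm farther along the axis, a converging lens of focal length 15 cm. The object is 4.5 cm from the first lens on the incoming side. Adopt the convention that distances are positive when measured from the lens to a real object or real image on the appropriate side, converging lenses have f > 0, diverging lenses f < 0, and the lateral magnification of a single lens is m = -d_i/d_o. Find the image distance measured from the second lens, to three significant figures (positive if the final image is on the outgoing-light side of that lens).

19.1 cm

Lens 1: 1/d_i1 = 1/f_1 - 1/d_o1 = 1/5.5 - 1/4.5 = -0.04040 cm^-1, so d_i1 = -24.750 cm.
With d_i1 < 0 the first image is virtual and lies on the object side; the object distance for lens 2 is d_o2 = 44.5 - (-24.750) = 69.250 cm.
Lens 2: 1/d_i2 = 1/f_2 - 1/d_o2 = 1/15 - 1/(69.250) = 0.05223 cm^-1, so d_i2 = 19.147 cm.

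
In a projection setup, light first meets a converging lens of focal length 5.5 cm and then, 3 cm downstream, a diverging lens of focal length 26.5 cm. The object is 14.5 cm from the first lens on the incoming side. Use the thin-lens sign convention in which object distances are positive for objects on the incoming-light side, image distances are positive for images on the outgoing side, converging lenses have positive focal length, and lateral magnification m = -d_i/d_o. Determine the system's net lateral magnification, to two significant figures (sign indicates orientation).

-0.78

Applying the thin-lens equation to the first lens, 1/5.5 = 1/14.5 + 1/d_i1, which gives d_i1 = 8.861 cm.
Its lateral magnification is m_1 = -d_i1/d_o1 = -(8.861)/14.5 = -0.6111.
Since 8.861 cm > 3 cm, the first image lies past the second lens and serves as a virtual object: d_o2 = L - d_i1 = -5.861 cm.
Applying the thin-lens equation again with f_2 = -26.5 cm and d_o2 = -5.861 cm gives d_i2 = 7.526 cm.
m_2 = -(7.526)/(-5.861) = 1.2840.
Total m = m_1 x m_2 = (-0.6111)(1.2840) = -0.7847.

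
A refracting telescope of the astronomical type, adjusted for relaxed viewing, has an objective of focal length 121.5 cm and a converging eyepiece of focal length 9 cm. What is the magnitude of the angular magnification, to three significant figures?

|M| = f_obj/|f_eye| = 121.5/9 = 13.500.

13.5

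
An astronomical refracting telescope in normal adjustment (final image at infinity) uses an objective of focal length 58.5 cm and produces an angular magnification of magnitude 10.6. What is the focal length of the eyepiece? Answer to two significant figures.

5.5 cm

|M| = f_obj/f_eye, so f_eye = f_obj/|M| = 58.5/10.6 = 5.519 cm.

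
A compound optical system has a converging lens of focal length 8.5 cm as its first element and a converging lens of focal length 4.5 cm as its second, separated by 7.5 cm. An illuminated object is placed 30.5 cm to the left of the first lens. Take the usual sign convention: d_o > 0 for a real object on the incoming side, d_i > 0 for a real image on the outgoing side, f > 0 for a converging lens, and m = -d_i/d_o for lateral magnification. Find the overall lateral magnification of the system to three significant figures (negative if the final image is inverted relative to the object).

Lens 1: 1/d_i1 = 1/f_1 - 1/d_o1 = 1/8.5 - 1/30.5 = 0.08486 cm^-1, so d_i1 = 11.784 cm.
m_1 = -(11.784)/30.5 = -0.3864.
This image would form 11.784 cm past lens 1, i.e. 4.284 cm beyond lens 2, so it is a virtual object for lens 2: d_o2 = 7.5 - 11.784 = -4.284 cm.
Lens 2: 1/d_i2 = 1/f_2 - 1/d_o2 = 1/4.5 - 1/(-4.284) = 0.45564 cm^-1, so d_i2 = 2.195 cm.
m_2 = -(2.195)/(-4.284) = 0.5123.
The system's lateral magnification is m_1 m_2 = (-0.3864)(0.5123) = -0.1979.

-0.198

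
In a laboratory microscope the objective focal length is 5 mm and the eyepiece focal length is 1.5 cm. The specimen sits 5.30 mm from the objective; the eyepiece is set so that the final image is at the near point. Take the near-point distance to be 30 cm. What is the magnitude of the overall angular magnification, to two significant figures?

Convert to cm: f_obj = 5 mm = 0.5 cm; d_o = 5.30 mm = 0.53 cm.
Objective: 1/d_i = 1/f_obj - 1/d_o = 1/0.5 - 1/0.53 = 0.11321 cm^-1, so d_i = 8.833 cm.
m_obj = -d_i/d_o = -8.833/0.53 = -16.667.
Eyepiece angular magnification (image at near point): M_eye = 1 + D/f_e = 1 + 30/1.5 = 21.000.
Overall M = m_obj x M_eye = (-16.667)(21.000) = -350.00.
|M| = 350.00.

350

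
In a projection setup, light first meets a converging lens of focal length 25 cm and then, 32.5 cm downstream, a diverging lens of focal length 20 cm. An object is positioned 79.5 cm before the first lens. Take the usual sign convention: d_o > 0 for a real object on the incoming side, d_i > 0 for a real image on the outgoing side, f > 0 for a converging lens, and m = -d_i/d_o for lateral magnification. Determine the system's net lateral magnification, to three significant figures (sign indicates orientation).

-0.572

Applying the thin-lens equation to the first lens, 1/25 = 1/79.5 + 1/d_i1, which gives d_i1 = 36.468 cm.
Its lateral magnification is m_1 = -d_i1/d_o1 = -(36.468)/79.5 = -0.4587.
Since 36.468 cm > 32.5 cm, the first image lies past the second lens and serves as a virtual object: d_o2 = L - d_i1 = -3.968 cm.
Applying the thin-lens equation again with f_2 = -20 cm and d_o2 = -3.968 cm gives d_i2 = 4.950 cm.
m_2 = -(4.950)/(-3.968) = 1.2475.
The system's lateral magnification is m_1 m_2 = (-0.4587)(1.2475) = -0.5722.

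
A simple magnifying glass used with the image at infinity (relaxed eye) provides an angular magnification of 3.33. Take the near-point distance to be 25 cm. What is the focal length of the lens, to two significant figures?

7.5 cm

For the image at infinity, M = D/f.
f = D/M = 25/3.33 = 7.508 cm.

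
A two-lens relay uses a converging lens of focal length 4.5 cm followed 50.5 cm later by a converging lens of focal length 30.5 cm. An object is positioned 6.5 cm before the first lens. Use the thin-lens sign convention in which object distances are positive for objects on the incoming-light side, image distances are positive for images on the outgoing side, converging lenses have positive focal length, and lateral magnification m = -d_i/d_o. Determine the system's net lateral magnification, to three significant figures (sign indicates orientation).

First lens: d_i1 = 1/(1/4.5 - 1/6.5) = 14.625 cm.
m_1 = -(14.625)/6.5 = -2.2500.
That image sits 35.875 cm in front of the second lens, so d_o2 = 35.875 cm.
Second lens: d_i2 = 1/(1/30.5 - 1/(35.875)) = 203.570 cm.
m_2 = -(203.570)/(35.875) = -5.6744.
Total m = m_1 x m_2 = (-2.2500)(-5.6744) = 12.7674.

12.8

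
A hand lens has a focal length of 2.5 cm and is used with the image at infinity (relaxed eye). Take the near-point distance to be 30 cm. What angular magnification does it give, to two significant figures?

M = D/f = 30/2.5 = 12.000.

12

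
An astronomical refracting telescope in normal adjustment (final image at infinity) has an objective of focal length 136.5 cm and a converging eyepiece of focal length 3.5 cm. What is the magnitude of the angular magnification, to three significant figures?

39.0

|M| = f_obj/|f_eye| = 136.5/3.5 = 39.000.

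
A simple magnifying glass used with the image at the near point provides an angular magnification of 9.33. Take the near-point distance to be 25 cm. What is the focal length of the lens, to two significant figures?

3.0 cm

For the image at the near point, M = 1 + D/f.
f = D/(M - 1) = 25/(9.33 - 1) = 3.001 cm.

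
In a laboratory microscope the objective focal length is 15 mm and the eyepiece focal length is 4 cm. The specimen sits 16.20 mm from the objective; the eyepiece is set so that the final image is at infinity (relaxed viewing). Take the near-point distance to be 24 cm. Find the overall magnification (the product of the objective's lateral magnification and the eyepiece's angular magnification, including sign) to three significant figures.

-75.0

Convert to cm: f_obj = 15 mm = 1.5 cm; d_o = 16.20 mm = 1.62 cm.
Objective: 1/d_i = 1/f_obj - 1/d_o = 1/1.5 - 1/1.62 = 0.04938 cm^-1, so d_i = 20.250 cm.
m_obj = -d_i/d_o = -20.250/1.62 = -12.500.
Eyepiece angular magnification (image at infinity): M_eye = D/f_e = 24/4 = 6.000.
Overall M = m_obj x M_eye = (-12.500)(6.000) = -75.00.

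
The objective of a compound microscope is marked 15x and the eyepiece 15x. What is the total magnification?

The overall magnification of a compound microscope is the product of the objective and eyepiece magnifications:
M = M_obj x M_eye = 15 x 15 = 225.

225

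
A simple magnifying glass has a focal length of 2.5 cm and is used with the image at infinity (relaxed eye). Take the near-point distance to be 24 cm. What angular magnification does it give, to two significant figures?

9.6

M = D/f = 24/2.5 = 9.600.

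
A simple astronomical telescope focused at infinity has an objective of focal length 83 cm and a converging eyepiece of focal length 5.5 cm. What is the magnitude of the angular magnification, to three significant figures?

|M| = f_obj/|f_eye| = 83/5.5 = 15.091.

15.1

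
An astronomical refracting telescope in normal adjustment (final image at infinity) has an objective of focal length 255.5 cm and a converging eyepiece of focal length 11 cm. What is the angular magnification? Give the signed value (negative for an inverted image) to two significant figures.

M = -f_obj/f_eye = -255.5/(11) = -23.227.

-23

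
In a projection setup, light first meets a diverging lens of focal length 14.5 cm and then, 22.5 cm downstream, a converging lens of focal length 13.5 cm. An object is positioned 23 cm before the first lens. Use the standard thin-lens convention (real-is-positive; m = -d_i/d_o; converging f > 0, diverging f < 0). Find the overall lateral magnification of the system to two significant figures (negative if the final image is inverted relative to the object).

-0.29

First lens: d_i1 = 1/(1/(-14.5) - 1/23) = -8.893 cm.
m_1 = -(-8.893)/23 = 0.3867.
The intermediate image is virtual, 8.893 cm to the left of lens 1, so d_o2 = L - d_i1 = 22.5 - (-8.893) = 31.393 cm.
Second lens: d_i2 = 1/(1/13.5 - 1/(31.393)) = 23.685 cm.
m_2 = -(23.685)/(31.393) = -0.7545.
Overall magnification: m = m_1 m_2 = -0.2917.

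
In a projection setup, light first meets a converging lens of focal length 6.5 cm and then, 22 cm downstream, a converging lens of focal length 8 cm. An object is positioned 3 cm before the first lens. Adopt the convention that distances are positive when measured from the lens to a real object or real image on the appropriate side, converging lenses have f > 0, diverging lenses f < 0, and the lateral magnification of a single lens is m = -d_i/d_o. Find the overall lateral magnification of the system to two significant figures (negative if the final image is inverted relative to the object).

Applying the thin-lens equation to the first lens, 1/6.5 = 1/3 + 1/d_i1, which gives d_i1 = -5.571 cm.
Its lateral magnification is m_1 = -d_i1/d_o1 = -(-5.571)/3 = 1.8571.
With d_i1 < 0 the first image is virtual and lies on the object side; the object distance for lens 2 is d_o2 = 22 - (-5.571) = 27.571 cm.
Applying the thin-lens equation again with f_2 = 8 cm and d_o2 = 27.571 cm gives d_i2 = 11.270 cm.
m_2 = -(11.270)/(27.571) = -0.4088.
The system's lateral magnification is m_1 m_2 = (1.8571)(-0.4088) = -0.7591.

-0.76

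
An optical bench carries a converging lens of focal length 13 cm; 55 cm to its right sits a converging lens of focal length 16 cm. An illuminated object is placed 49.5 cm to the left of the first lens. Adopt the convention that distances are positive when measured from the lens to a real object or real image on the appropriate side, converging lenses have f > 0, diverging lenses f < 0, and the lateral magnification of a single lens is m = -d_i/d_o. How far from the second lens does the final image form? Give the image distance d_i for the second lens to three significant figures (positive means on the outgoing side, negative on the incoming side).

First lens: d_i1 = 1/(1/13 - 1/49.5) = 17.630 cm.
Object distance for lens 2: d_o2 = 55 - 17.630 = 37.370 cm.
Second lens: d_i2 = 1/(1/16 - 1/(37.370)) = 27.979 cm.

28.0 cm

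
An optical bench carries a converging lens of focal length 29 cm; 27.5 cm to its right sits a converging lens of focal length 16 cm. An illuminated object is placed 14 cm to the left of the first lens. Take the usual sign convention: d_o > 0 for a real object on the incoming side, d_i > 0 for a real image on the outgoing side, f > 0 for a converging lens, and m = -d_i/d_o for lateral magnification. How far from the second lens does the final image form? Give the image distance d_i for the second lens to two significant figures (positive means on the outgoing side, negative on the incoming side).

23 cm

Lens 1: 1/d_i1 = 1/f_1 - 1/d_o1 = 1/29 - 1/14 = -0.03695 cm^-1, so d_i1 = -27.067 cm.
With d_i1 < 0 the first image is virtual and lies on the object side; the object distance for lens 2 is d_o2 = 27.5 - (-27.067) = 54.567 cm.
Lens 2: 1/d_i2 = 1/f_2 - 1/d_o2 = 1/16 - 1/(54.567) = 0.04417 cm^-1, so d_i2 = 22.638 cm.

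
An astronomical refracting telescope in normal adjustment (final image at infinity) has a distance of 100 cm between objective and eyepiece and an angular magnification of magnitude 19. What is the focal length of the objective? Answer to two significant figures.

95 cm

In normal adjustment the tube length equals f_obj + f_eye and |M| = f_obj/f_eye.
So f_obj = 19 f_eye and 19 f_eye + f_eye = 100 cm, giving f_eye = 100/20 = 5.000 cm and f_obj = 95.000 cm.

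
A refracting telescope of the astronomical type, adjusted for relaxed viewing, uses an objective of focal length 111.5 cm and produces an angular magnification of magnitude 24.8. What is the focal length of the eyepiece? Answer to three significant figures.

|M| = f_obj/f_eye, so f_eye = f_obj/|M| = 111.5/24.8 = 4.496 cm.

4.50 cm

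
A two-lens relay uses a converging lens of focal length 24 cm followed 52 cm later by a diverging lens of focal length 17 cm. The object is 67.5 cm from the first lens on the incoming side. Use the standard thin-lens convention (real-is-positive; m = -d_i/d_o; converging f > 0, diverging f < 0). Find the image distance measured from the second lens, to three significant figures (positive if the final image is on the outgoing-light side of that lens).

-7.90 cm

Applying the thin-lens equation to the first lens, 1/24 = 1/67.5 + 1/d_i1, which gives d_i1 = 37.241 cm.
Object distance for lens 2: d_o2 = 52 - 37.241 = 14.759 cm.
Applying the thin-lens equation again with f_2 = -17 cm and d_o2 = 14.759 cm gives d_i2 = -7.900 cm.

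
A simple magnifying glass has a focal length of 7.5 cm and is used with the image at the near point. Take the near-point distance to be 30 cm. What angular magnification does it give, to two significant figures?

5.0

M = 1 + D/f = 1 + 30/7.5 = 5.000.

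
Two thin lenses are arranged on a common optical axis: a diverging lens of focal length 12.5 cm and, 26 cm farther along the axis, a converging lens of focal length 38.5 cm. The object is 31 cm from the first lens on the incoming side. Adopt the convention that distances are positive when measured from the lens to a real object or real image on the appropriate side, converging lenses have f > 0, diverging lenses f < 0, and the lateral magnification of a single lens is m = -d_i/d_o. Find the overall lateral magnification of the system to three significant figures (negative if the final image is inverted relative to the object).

Applying the thin-lens equation to the first lens, 1/(-12.5) = 1/31 + 1/d_i1, which gives d_i1 = -8.908 cm.
Its lateral magnification is m_1 = -d_i1/d_o1 = -(-8.908)/31 = 0.2874.
With d_i1 < 0 the first image is virtual and lies on the object side; the object distance for lens 2 is d_o2 = 26 - (-8.908) = 34.908 cm.
Applying the thin-lens equation again with f_2 = 38.5 cm and d_o2 = 34.908 cm gives d_i2 = -374.158 cm.
m_2 = -(-374.158)/(34.908) = 10.7184.
Overall magnification: m = m_1 m_2 = 3.0800.

3.08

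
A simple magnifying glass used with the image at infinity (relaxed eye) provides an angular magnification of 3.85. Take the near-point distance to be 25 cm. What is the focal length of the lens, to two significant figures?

6.5 cm

For the image at infinity, M = D/f.
f = D/M = 25/3.85 = 6.494 cm.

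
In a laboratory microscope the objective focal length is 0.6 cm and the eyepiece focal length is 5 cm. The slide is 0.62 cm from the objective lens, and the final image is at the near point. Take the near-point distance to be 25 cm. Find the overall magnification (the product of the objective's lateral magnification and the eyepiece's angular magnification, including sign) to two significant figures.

-180

Objective: 1/d_i = 1/f_obj - 1/d_o = 1/0.6 - 1/0.62 = 0.05376 cm^-1, so d_i = 18.600 cm.
m_obj = -d_i/d_o = -18.600/0.62 = -30.000.
Eyepiece angular magnification (image at near point): M_eye = 1 + D/f_e = 1 + 25/5 = 6.000.
Overall M = m_obj x M_eye = (-30.000)(6.000) = -180.00.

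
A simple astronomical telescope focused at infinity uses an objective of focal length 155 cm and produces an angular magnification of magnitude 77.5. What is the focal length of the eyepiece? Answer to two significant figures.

2.0 cm

|M| = f_obj/f_eye, so f_eye = f_obj/|M| = 155/77.5 = 2.000 cm.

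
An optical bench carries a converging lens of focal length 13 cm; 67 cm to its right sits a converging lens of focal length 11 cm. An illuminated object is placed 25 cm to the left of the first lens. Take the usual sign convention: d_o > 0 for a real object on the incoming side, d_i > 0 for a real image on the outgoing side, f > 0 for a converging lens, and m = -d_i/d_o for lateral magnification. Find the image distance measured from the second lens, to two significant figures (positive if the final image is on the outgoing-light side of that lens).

Lens 1: 1/d_i1 = 1/f_1 - 1/d_o1 = 1/13 - 1/25 = 0.03692 cm^-1, so d_i1 = 27.083 cm.
The intermediate image is 27.083 cm to the right of lens 1, so d_o2 = L - d_i1 = 67 - 27.083 = 39.917 cm.
Lens 2: 1/d_i2 = 1/f_2 - 1/d_o2 = 1/11 - 1/(39.917) = 0.06586 cm^-1, so d_i2 = 15.184 cm.

15 cm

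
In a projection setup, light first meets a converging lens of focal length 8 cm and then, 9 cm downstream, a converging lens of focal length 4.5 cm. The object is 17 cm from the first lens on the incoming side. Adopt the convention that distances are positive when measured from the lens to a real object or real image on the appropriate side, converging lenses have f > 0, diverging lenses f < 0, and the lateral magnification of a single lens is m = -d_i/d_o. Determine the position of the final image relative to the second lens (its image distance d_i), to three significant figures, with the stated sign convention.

2.59 cm

Applying the thin-lens equation to the first lens, 1/8 = 1/17 + 1/d_i1, which gives d_i1 = 15.111 cm.
Since 15.111 cm > 9 cm, the first image lies past the second lens and serves as a virtual object: d_o2 = L - d_i1 = -6.111 cm.
Applying the thin-lens equation again with f_2 = 4.5 cm and d_o2 = -6.111 cm gives d_i2 = 2.592 cm.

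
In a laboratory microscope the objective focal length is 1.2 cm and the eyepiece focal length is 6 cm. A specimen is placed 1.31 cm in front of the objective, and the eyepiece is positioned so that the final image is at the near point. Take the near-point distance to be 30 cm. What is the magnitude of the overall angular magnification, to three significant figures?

Objective: 1/d_i = 1/f_obj - 1/d_o = 1/1.2 - 1/1.31 = 0.06997 cm^-1, so d_i = 14.291 cm.
m_obj = -d_i/d_o = -14.291/1.31 = -10.909.
Eyepiece angular magnification (image at near point): M_eye = 1 + D/f_e = 1 + 30/6 = 6.000.
Overall M = m_obj x M_eye = (-10.909)(6.000) = -65.45.
|M| = 65.45.

65.5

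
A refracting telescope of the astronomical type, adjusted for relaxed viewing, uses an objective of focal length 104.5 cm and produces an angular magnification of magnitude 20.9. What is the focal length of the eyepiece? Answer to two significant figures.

|M| = f_obj/f_eye, so f_eye = f_obj/|M| = 104.5/20.9 = 5.000 cm.

5.0 cm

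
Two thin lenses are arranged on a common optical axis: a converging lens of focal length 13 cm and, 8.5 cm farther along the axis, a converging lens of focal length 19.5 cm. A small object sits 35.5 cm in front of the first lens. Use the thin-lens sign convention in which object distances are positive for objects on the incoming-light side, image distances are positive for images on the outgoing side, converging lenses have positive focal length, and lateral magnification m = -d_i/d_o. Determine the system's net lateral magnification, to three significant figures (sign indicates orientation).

-0.358

Applying the thin-lens equation to the first lens, 1/13 = 1/35.5 + 1/d_i1, which gives d_i1 = 20.511 cm.
Its lateral magnification is m_1 = -d_i1/d_o1 = -(20.511)/35.5 = -0.5778.
This image would form 20.511 cm past lens 1, i.e. 12.011 cm beyond lens 2, so it is a virtual object for lens 2: d_o2 = 8.5 - 20.511 = -12.011 cm.
Applying the thin-lens equation again with f_2 = 19.5 cm and d_o2 = -12.011 cm gives d_i2 = 7.433 cm.
m_2 = -(7.433)/(-12.011) = 0.6188.
The system's lateral magnification is m_1 m_2 = (-0.5778)(0.6188) = -0.3575.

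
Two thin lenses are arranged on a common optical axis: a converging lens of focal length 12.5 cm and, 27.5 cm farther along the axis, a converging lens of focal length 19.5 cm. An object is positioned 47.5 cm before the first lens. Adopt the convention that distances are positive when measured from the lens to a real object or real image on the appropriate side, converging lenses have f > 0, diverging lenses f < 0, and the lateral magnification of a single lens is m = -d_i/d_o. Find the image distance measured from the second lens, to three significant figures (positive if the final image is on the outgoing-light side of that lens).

Lens 1: 1/d_i1 = 1/f_1 - 1/d_o1 = 1/12.5 - 1/47.5 = 0.05895 cm^-1, so d_i1 = 16.964 cm.
That image sits 10.536 cm in front of the second lens, so d_o2 = 10.536 cm.
Lens 2: 1/d_i2 = 1/f_2 - 1/d_o2 = 1/19.5 - 1/(10.536) = -0.04363 cm^-1, so d_i2 = -22.918 cm.

-22.9 cm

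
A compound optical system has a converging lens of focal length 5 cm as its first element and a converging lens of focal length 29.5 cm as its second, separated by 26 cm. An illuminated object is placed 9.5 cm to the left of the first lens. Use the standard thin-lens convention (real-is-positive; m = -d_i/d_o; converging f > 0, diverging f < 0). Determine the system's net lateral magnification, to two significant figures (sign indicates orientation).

Lens 1: 1/d_i1 = 1/f_1 - 1/d_o1 = 1/5 - 1/9.5 = 0.09474 cm^-1, so d_i1 = 10.556 cm.
m_1 = -(10.556)/9.5 = -1.1111.
Object distance for lens 2: d_o2 = 26 - 10.556 = 15.444 cm.
Lens 2: 1/d_i2 = 1/f_2 - 1/d_o2 = 1/29.5 - 1/(15.444) = -0.03085 cm^-1, so d_i2 = -32.415 cm.
m_2 = -(-32.415)/(15.444) = 2.0988.
Overall magnification: m = m_1 m_2 = -2.3320.

-2.3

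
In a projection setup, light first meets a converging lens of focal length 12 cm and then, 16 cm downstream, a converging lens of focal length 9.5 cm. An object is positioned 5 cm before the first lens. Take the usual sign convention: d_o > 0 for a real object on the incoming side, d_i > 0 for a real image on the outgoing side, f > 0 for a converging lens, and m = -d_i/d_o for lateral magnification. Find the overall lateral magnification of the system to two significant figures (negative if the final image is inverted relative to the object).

-1.1

Lens 1: 1/d_i1 = 1/f_1 - 1/d_o1 = 1/12 - 1/5 = -0.11667 cm^-1, so d_i1 = -8.571 cm.
m_1 = -(-8.571)/5 = 1.7143.
With d_i1 < 0 the first image is virtual and lies on the object side; the object distance for lens 2 is d_o2 = 16 - (-8.571) = 24.571 cm.
Lens 2: 1/d_i2 = 1/f_2 - 1/d_o2 = 1/9.5 - 1/(24.571) = 0.06457 cm^-1, so d_i2 = 15.488 cm.
m_2 = -(15.488)/(24.571) = -0.6303.
Total m = m_1 x m_2 = (1.7143)(-0.6303) = -1.0806.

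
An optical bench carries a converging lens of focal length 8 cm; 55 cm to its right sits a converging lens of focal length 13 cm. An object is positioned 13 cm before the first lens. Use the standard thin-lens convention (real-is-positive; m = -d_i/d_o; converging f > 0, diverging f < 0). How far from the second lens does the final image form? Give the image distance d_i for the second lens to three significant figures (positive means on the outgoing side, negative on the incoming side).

First lens: d_i1 = 1/(1/8 - 1/13) = 20.800 cm.
Object distance for lens 2: d_o2 = 55 - 20.800 = 34.200 cm.
Second lens: d_i2 = 1/(1/13 - 1/(34.200)) = 20.972 cm.

21.0 cm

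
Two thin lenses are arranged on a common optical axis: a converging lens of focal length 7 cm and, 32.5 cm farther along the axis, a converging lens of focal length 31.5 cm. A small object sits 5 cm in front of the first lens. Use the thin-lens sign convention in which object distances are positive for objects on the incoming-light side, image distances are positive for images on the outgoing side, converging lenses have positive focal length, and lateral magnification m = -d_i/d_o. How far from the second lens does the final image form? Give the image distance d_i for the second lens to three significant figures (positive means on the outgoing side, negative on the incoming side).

First lens: d_i1 = 1/(1/7 - 1/5) = -17.500 cm.
The intermediate image is virtual, 17.500 cm to the left of lens 1, so d_o2 = L - d_i1 = 32.5 - (-17.500) = 50.000 cm.
Second lens: d_i2 = 1/(1/31.5 - 1/(50.000)) = 85.135 cm.

85.1 cm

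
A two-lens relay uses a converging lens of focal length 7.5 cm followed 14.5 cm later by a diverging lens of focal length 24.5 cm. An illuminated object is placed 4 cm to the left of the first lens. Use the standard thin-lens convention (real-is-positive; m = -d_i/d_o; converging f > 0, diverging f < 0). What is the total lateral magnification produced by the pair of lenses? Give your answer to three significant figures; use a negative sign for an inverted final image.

First lens: d_i1 = 1/(1/7.5 - 1/4) = -8.571 cm.
m_1 = -(-8.571)/4 = 2.1429.
The intermediate image is virtual, 8.571 cm to the left of lens 1, so d_o2 = L - d_i1 = 14.5 - (-8.571) = 23.071 cm.
Second lens: d_i2 = 1/(1/(-24.5) - 1/(23.071)) = -11.882 cm.
m_2 = -(-11.882)/(23.071) = 0.5150.
The system's lateral magnification is m_1 m_2 = (2.1429)(0.5150) = 1.1036.

1.10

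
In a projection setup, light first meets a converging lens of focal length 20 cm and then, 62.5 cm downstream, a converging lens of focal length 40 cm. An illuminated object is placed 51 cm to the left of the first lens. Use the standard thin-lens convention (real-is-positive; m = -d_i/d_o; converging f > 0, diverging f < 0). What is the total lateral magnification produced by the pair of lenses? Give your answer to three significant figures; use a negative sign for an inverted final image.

Lens 1: 1/d_i1 = 1/f_1 - 1/d_o1 = 1/20 - 1/51 = 0.03039 cm^-1, so d_i1 = 32.903 cm.
m_1 = -(32.903)/51 = -0.6452.
That image sits 29.597 cm in front of the second lens, so d_o2 = 29.597 cm.
Lens 2: 1/d_i2 = 1/f_2 - 1/d_o2 = 1/40 - 1/(29.597) = -0.00879 cm^-1, so d_i2 = -113.798 cm.
m_2 = -(-113.798)/(29.597) = 3.8450.
Total m = m_1 x m_2 = (-0.6452)(3.8450) = -2.4806.

-2.48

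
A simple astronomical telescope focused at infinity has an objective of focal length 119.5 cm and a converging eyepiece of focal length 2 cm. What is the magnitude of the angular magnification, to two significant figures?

60

|M| = f_obj/|f_eye| = 119.5/2 = 59.750.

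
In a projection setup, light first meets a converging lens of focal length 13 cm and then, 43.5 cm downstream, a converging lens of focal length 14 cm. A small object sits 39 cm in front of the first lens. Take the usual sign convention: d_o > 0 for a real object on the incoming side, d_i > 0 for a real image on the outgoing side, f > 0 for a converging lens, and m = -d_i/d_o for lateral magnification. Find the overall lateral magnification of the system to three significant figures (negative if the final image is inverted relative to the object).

0.700

First lens: d_i1 = 1/(1/13 - 1/39) = 19.500 cm.
m_1 = -(19.500)/39 = -0.5000.
Object distance for lens 2: d_o2 = 43.5 - 19.500 = 24.000 cm.
Second lens: d_i2 = 1/(1/14 - 1/(24.000)) = 33.600 cm.
m_2 = -(33.600)/(24.000) = -1.4000.
Total m = m_1 x m_2 = (-0.5000)(-1.4000) = 0.7000.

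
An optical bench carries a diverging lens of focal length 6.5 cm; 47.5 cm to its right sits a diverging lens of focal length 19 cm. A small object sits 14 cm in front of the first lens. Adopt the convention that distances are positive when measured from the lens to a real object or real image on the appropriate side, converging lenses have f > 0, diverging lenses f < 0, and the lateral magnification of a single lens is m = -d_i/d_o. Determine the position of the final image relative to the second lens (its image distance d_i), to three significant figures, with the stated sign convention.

-13.9 cm

Lens 1: 1/d_i1 = 1/f_1 - 1/d_o1 = 1/(-6.5) - 1/14 = -0.22527 cm^-1, so d_i1 = -4.439 cm.
The intermediate image is virtual, 4.439 cm to the left of lens 1, so d_o2 = L - d_i1 = 47.5 - (-4.439) = 51.939 cm.
Lens 2: 1/d_i2 = 1/f_2 - 1/d_o2 = 1/(-19) - 1/(51.939) = -0.07188 cm^-1, so d_i2 = -13.911 cm.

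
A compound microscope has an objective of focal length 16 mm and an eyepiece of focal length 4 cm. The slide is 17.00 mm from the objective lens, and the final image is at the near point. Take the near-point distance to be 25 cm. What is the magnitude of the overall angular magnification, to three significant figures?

116

Convert to cm: f_obj = 16 mm = 1.6 cm; d_o = 17.00 mm = 1.70 cm.
Objective: 1/d_i = 1/f_obj - 1/d_o = 1/1.6 - 1/1.70 = 0.03676 cm^-1, so d_i = 27.200 cm.
m_obj = -d_i/d_o = -27.200/1.70 = -16.000.
Eyepiece angular magnification (image at near point): M_eye = 1 + D/f_e = 1 + 25/4 = 7.250.
Overall M = m_obj x M_eye = (-16.000)(7.250) = -116.00.
|M| = 116.00.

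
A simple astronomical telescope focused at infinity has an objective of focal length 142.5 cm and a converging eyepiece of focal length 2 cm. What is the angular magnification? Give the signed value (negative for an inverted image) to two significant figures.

-71

M = -f_obj/f_eye = -142.5/(2) = -71.250.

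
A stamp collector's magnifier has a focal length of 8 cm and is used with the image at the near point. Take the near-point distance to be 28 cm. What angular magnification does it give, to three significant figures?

4.50

M = 1 + D/f = 1 + 28/8 = 4.500.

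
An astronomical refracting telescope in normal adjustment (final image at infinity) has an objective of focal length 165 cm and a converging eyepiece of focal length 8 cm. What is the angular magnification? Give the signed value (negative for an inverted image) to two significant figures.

-21

M = -f_obj/f_eye = -165/(8) = -20.625.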